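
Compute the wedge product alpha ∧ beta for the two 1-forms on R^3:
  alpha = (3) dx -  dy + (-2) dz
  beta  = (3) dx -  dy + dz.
alpha ∧ beta = (9) dx ∧ dz + (-3) dy ∧ dz

Distribute the wedge, using dx_i ∧ dx_j = -dx_j ∧ dx_i and dx_i ∧ dx_i = 0. For each pair (i, j) with i < j, the coefficient of dx_i ∧ dx_j in alpha ∧ beta is (alpha_i * beta_j - alpha_j * beta_i). Collecting: alpha ∧ beta = (9) dx ∧ dz + (-3) dy ∧ dz.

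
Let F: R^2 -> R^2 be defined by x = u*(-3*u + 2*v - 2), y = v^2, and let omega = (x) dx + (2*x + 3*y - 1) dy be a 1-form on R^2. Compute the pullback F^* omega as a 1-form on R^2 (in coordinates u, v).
F^* omega = (2*u*(9*u^2 - 9*u*v + 9*u + 2*v^2 - 4*v + 2)) du + (-6*u^3 - 8*u^2*v - 4*u^2 + 8*u*v^2 - 8*u*v + 6*v^3 - 2*v) dv

Using F^*(f dg) = (f ∘ F) d(g ∘ F), substitute each coordinate x_i by F_i(u, v) in f_i, and replace dx_i by d F_i = (∂F_i/∂u) du + (∂F_i/∂v) dv.
  For the x component: f_1(F) = u*(-3*u + 2*v - 2); d F_1 = (-6*u + 2*v - 2) du + (2*u) dv
  For the y component: f_2(F) = -6*u^2 + 4*u*v - 4*u + 3*v^2 - 1; d F_2 = (0) du + (2*v) dv
Combining and collecting du, dv coefficients:
  coeff of du: 2*u*(9*u^2 - 9*u*v + 9*u + 2*v^2 - 4*v + 2)
  coeff of dv: -6*u^3 - 8*u^2*v - 4*u^2 + 8*u*v^2 - 8*u*v + 6*v^3 - 2*v
F^* omega = (2*u*(9*u^2 - 9*u*v + 9*u + 2*v^2 - 4*v + 2)) du + (-6*u^3 - 8*u^2*v - 4*u^2 + 8*u*v^2 - 8*u*v + 6*v^3 - 2*v) dv.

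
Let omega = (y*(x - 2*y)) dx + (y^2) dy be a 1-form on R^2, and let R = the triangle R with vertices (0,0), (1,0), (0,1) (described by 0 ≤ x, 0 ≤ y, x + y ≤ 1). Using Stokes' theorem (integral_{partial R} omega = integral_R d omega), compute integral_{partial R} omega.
integral_(partial R) omega = 1/2

Stokes: integral_partial_R omega = integral_R d omega with d omega = (∂Q/∂x - ∂P/∂y) dx ∧ dy.
  ∂Q/∂x = 0
  ∂P/∂y = x - 4*y
  integrand = ∂Q/∂x - ∂P/∂y = -x + 4*y.
Integrating over R: integral_0^1 integral_0^{1-x} (-x + 4*y) dy dx = 1/2.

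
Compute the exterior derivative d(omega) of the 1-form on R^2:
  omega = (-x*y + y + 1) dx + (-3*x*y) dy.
d(omega) = (x - 3*y - 1) dx ∧ dy

For a 1-form omega = sum_i f_i dx_i, the exterior derivative is
  d(omega) = sum_{i < j} (∂f_j/∂x_i - ∂f_i/∂x_j) dx_i ∧ dx_j.
  coefficient of dx ∧ dy: ∂f_2/∂x - ∂f_1/∂y = ∂(-3*x*y)/∂x - ∂(-x*y + y + 1)/∂y = x - 3*y - 1
Assembling: d(omega) = (x - 3*y - 1) dx ∧ dy.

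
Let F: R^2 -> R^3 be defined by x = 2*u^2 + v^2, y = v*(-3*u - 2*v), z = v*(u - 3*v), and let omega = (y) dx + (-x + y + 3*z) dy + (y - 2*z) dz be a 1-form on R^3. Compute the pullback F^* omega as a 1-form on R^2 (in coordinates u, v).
F^* omega = (v*(-6*u^2 - 13*u*v + 40*v^2)) du + (6*u^3 + 3*u^2*v + 64*u*v^2 + 20*v^3) dv

Using F^*(f dg) = (f ∘ F) d(g ∘ F), substitute each coordinate x_i by F_i(u, v) in f_i, and replace dx_i by d F_i = (∂F_i/∂u) du + (∂F_i/∂v) dv.
  For the x component: f_1(F) = v*(-3*u - 2*v); d F_1 = (4*u) du + (2*v) dv
  For the y component: f_2(F) = -2*u^2 - 12*v^2; d F_2 = (-3*v) du + (-3*u - 4*v) dv
  For the z component: f_3(F) = v*(-5*u + 4*v); d F_3 = (v) du + (u - 6*v) dv
Combining and collecting du, dv coefficients:
  coeff of du: v*(-6*u^2 - 13*u*v + 40*v^2)
  coeff of dv: 6*u^3 + 3*u^2*v + 64*u*v^2 + 20*v^3
F^* omega = (v*(-6*u^2 - 13*u*v + 40*v^2)) du + (6*u^3 + 3*u^2*v + 64*u*v^2 + 20*v^3) dv.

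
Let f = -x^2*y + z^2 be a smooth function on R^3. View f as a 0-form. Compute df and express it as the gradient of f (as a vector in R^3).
df = (-2*x*y) dx + (-x^2) dy + (2*z) dz; grad f = (-2*x*y, -x^2, 2*z)

For a 0-form f, d f = (∂f/∂x) dx + (∂f/∂y) dy + (∂f/∂z) dz. The components of the vector representation are exactly the entries of grad f in Cartesian coordinates:
  ∂f/∂x = -2*x*y
  ∂f/∂y = -x^2
  ∂f/∂z = 2*z.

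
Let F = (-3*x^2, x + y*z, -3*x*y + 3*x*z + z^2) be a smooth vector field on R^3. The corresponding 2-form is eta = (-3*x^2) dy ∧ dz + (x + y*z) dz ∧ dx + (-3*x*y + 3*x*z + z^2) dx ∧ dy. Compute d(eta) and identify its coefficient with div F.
d(eta) = (-3*x + 3*z) dx ∧ dy ∧ dz; div F = -3*x + 3*z

For a 2-form in R^3 of the form above, applying d gives a 3-form with coefficient ∂P/∂x + ∂Q/∂y + ∂R/∂z:
  ∂P/∂x = -6*x
  ∂Q/∂y = z
  ∂R/∂z = 3*x + 2*z
Sum = -3*x + 3*z, which is exactly div F.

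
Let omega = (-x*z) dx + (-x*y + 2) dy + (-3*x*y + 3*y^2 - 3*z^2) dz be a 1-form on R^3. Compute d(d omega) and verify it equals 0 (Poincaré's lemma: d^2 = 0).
d(d omega) = 0

Step 1: d omega = sum_{i<j} (∂f_j/∂x_i - ∂f_i/∂x_j) dx_i ∧ dx_j:
  coeff of dx ∧ dy: -y
  coeff of dx ∧ dz: x - 3*y
  coeff of dy ∧ dz: -3*x + 6*y
Step 2: Apply d again to each 2-form coefficient. The only possible 3-form in R^3 is dx ∧ dy ∧ dz, with coefficient
  ∂(coeff of dy∧dz)/∂x - ∂(coeff of dx∧dz)/∂y + ∂(coeff of dx∧dy)/∂z
  = ∂/∂x (-3*x + 6*y) - ∂/∂y (x - 3*y) + ∂/∂z (-y).
Each of these terms simplifies to sums of mixed partials that cancel in pairs. The result is 0 (by equality of mixed partials for smooth functions — Schwarz / Clairaut).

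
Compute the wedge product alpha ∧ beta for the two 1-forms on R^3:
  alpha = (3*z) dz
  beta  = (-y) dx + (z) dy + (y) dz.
alpha ∧ beta = (3*y*z) dx ∧ dz + (-3*z^2) dy ∧ dz

Distribute the wedge, using dx_i ∧ dx_j = -dx_j ∧ dx_i and dx_i ∧ dx_i = 0. For each pair (i, j) with i < j, the coefficient of dx_i ∧ dx_j in alpha ∧ beta is (alpha_i * beta_j - alpha_j * beta_i). Collecting: alpha ∧ beta = (3*y*z) dx ∧ dz + (-3*z^2) dy ∧ dz.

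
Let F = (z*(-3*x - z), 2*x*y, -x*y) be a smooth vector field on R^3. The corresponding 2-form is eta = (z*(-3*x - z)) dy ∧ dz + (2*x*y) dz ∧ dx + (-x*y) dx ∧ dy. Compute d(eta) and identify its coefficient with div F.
d(eta) = (2*x - 3*z) dx ∧ dy ∧ dz; div F = 2*x - 3*z

For a 2-form in R^3 of the form above, applying d gives a 3-form with coefficient ∂P/∂x + ∂Q/∂y + ∂R/∂z:
  ∂P/∂x = -3*z
  ∂Q/∂y = 2*x
  ∂R/∂z = 0
Sum = 2*x - 3*z, which is exactly div F.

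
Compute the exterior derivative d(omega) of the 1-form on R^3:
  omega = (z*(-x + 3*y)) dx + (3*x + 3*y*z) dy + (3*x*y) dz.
d(omega) = (3 - 3*z) dx ∧ dy + (x) dx ∧ dz + (3*x - 3*y) dy ∧ dz

For a 1-form omega = sum_i f_i dx_i, the exterior derivative is
  d(omega) = sum_{i < j} (∂f_j/∂x_i - ∂f_i/∂x_j) dx_i ∧ dx_j.
  coefficient of dx ∧ dy: ∂f_2/∂x - ∂f_1/∂y = ∂(3*x + 3*y*z)/∂x - ∂(z*(-x + 3*y))/∂y = 3 - 3*z
  coefficient of dx ∧ dz: ∂f_3/∂x - ∂f_1/∂z = ∂(3*x*y)/∂x - ∂(z*(-x + 3*y))/∂z = x
  coefficient of dy ∧ dz: ∂f_3/∂y - ∂f_2/∂z = ∂(3*x*y)/∂y - ∂(3*x + 3*y*z)/∂z = 3*x - 3*y
Assembling: d(omega) = (3 - 3*z) dx ∧ dy + (x) dx ∧ dz + (3*x - 3*y) dy ∧ dz.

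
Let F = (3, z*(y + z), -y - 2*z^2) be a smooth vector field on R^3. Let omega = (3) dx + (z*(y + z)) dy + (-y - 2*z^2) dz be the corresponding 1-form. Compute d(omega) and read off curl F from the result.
d(omega) = (-y - 2*z - 1) dy ∧ dz + (0) dz ∧ dx + (0) dx ∧ dy; curl F = (-y - 2*z - 1, 0, 0)

d omega = sum_{i<j} (∂f_j/∂x_i - ∂f_i/∂x_j) dx_i ∧ dx_j. Under the identification (dy ∧ dz, dz ∧ dx, dx ∧ dy) ↔ (e_x, e_y, e_z), the coefficients are exactly the components of curl F. Compute:
  ∂R/∂y - ∂Q/∂z = (-1) - (y + 2*z) = -y - 2*z - 1
  ∂P/∂z - ∂R/∂x = (0) - (0) = 0
  ∂Q/∂x - ∂P/∂y = (0) - (0) = 0.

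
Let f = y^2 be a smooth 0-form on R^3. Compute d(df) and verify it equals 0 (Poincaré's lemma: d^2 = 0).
d(df) = 0

Step 1: df = sum_i (∂f/∂x_i) dx_i = (0) dx + (2*y) dy + (0) dz.
Step 2: Apply d again. Using the 1-form formula, the coefficient of dx ∧ dy in d(df) is ∂^2 f/∂x ∂y - ∂^2 f/∂y ∂x = (0) - (0) = 0 (equality of mixed partials for smooth f).
Similarly for dx ∧ dz and dy ∧ dz — all coefficients vanish. So d(df) = 0.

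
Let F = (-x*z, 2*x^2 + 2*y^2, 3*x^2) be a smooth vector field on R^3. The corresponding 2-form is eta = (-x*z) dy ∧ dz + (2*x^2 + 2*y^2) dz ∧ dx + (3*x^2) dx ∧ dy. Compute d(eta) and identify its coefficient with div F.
d(eta) = (4*y - z) dx ∧ dy ∧ dz; div F = 4*y - z

For a 2-form in R^3 of the form above, applying d gives a 3-form with coefficient ∂P/∂x + ∂Q/∂y + ∂R/∂z:
  ∂P/∂x = -z
  ∂Q/∂y = 4*y
  ∂R/∂z = 0
Sum = 4*y - z, which is exactly div F.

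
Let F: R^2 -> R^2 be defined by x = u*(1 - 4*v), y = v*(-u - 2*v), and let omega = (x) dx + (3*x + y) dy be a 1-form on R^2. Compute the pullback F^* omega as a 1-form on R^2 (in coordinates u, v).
F^* omega = (29*u*v^2 - 11*u*v + u + 2*v^3) du + (29*u^2*v - 7*u^2 + 54*u*v^2 - 12*u*v + 8*v^3) dv

Using F^*(f dg) = (f ∘ F) d(g ∘ F), substitute each coordinate x_i by F_i(u, v) in f_i, and replace dx_i by d F_i = (∂F_i/∂u) du + (∂F_i/∂v) dv.
  For the x component: f_1(F) = u*(1 - 4*v); d F_1 = (1 - 4*v) du + (-4*u) dv
  For the y component: f_2(F) = -13*u*v + 3*u - 2*v^2; d F_2 = (-v) du + (-u - 4*v) dv
Combining and collecting du, dv coefficients:
  coeff of du: 29*u*v^2 - 11*u*v + u + 2*v^3
  coeff of dv: 29*u^2*v - 7*u^2 + 54*u*v^2 - 12*u*v + 8*v^3
F^* omega = (29*u*v^2 - 11*u*v + u + 2*v^3) du + (29*u^2*v - 7*u^2 + 54*u*v^2 - 12*u*v + 8*v^3) dv.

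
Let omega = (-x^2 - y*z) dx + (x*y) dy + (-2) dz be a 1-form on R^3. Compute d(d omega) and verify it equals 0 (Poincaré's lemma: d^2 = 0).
d(d omega) = 0

Step 1: d omega = sum_{i<j} (∂f_j/∂x_i - ∂f_i/∂x_j) dx_i ∧ dx_j:
  coeff of dx ∧ dy: y + z
  coeff of dx ∧ dz: y
  coeff of dy ∧ dz: 0
Step 2: Apply d again to each 2-form coefficient. The only possible 3-form in R^3 is dx ∧ dy ∧ dz, with coefficient
  ∂(coeff of dy∧dz)/∂x - ∂(coeff of dx∧dz)/∂y + ∂(coeff of dx∧dy)/∂z
  = ∂/∂x (0) - ∂/∂y (y) + ∂/∂z (y + z).
Each of these terms simplifies to sums of mixed partials that cancel in pairs. The result is 0 (by equality of mixed partials for smooth functions — Schwarz / Clairaut).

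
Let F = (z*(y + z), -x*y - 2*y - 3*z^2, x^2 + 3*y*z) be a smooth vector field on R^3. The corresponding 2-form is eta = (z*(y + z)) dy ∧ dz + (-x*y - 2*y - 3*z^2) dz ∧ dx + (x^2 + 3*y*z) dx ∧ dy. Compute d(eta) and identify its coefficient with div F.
d(eta) = (-x + 3*y - 2) dx ∧ dy ∧ dz; div F = -x + 3*y - 2

For a 2-form in R^3 of the form above, applying d gives a 3-form with coefficient ∂P/∂x + ∂Q/∂y + ∂R/∂z:
  ∂P/∂x = 0
  ∂Q/∂y = -x - 2
  ∂R/∂z = 3*y
Sum = -x + 3*y - 2, which is exactly div F.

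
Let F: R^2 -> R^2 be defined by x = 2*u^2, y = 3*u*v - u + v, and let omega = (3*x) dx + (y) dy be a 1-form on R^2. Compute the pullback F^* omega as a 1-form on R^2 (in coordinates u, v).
F^* omega = (24*u^3 + 9*u*v^2 - 6*u*v + u + 3*v^2 - v) du + (9*u^2*v - 3*u^2 + 6*u*v - u + v) dv

Using F^*(f dg) = (f ∘ F) d(g ∘ F), substitute each coordinate x_i by F_i(u, v) in f_i, and replace dx_i by d F_i = (∂F_i/∂u) du + (∂F_i/∂v) dv.
  For the x component: f_1(F) = 6*u^2; d F_1 = (4*u) du + (0) dv
  For the y component: f_2(F) = 3*u*v - u + v; d F_2 = (3*v - 1) du + (3*u + 1) dv
Combining and collecting du, dv coefficients:
  coeff of du: 24*u^3 + 9*u*v^2 - 6*u*v + u + 3*v^2 - v
  coeff of dv: 9*u^2*v - 3*u^2 + 6*u*v - u + v
F^* omega = (24*u^3 + 9*u*v^2 - 6*u*v + u + 3*v^2 - v) du + (9*u^2*v - 3*u^2 + 6*u*v - u + v) dv.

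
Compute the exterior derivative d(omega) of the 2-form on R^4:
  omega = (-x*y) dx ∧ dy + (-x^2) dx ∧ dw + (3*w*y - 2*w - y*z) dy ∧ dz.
d(omega) = (3*y - 2) dy ∧ dz ∧ dw

For a 2-form omega = sum_{i<j} g_{ij} dx_i ∧ dx_j, the exterior derivative is
  d(omega) = sum_{i<j} d(g_{ij}) ∧ dx_i ∧ dx_j = sum_{i<j, k} (∂g_{ij}/∂x_k) dx_k ∧ dx_i ∧ dx_j.
Expand each term, using dx_k ∧ dx_i ∧ dx_j = sgn(permutation) dx_{(a)} ∧ dx_{(b)} ∧ dx_{(c)} with (a < b < c) sorted:
  d(3*w*y - 2*w - y*z) includes (∂/∂w)(3*w*y - 2*w - y*z) dw = (3*y - 2) dw, which multiplied by dy ∧ dz gives (3*y - 2) dy ∧ dz ∧ dw
Collecting like 3-forms: d(omega) = (3*y - 2) dy ∧ dz ∧ dw.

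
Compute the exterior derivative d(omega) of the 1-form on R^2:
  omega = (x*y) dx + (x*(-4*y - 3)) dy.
d(omega) = (-x - 4*y - 3) dx ∧ dy

For a 1-form omega = sum_i f_i dx_i, the exterior derivative is
  d(omega) = sum_{i < j} (∂f_j/∂x_i - ∂f_i/∂x_j) dx_i ∧ dx_j.
  coefficient of dx ∧ dy: ∂f_2/∂x - ∂f_1/∂y = ∂(x*(-4*y - 3))/∂x - ∂(x*y)/∂y = -x - 4*y - 3
Assembling: d(omega) = (-x - 4*y - 3) dx ∧ dy.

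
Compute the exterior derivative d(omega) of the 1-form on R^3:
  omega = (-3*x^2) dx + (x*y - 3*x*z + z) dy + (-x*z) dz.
d(omega) = (y - 3*z) dx ∧ dy + (-z) dx ∧ dz + (3*x - 1) dy ∧ dz

For a 1-form omega = sum_i f_i dx_i, the exterior derivative is
  d(omega) = sum_{i < j} (∂f_j/∂x_i - ∂f_i/∂x_j) dx_i ∧ dx_j.
  coefficient of dx ∧ dy: ∂f_2/∂x - ∂f_1/∂y = ∂(x*y - 3*x*z + z)/∂x - ∂(-3*x^2)/∂y = y - 3*z
  coefficient of dx ∧ dz: ∂f_3/∂x - ∂f_1/∂z = ∂(-x*z)/∂x - ∂(-3*x^2)/∂z = -z
  coefficient of dy ∧ dz: ∂f_3/∂y - ∂f_2/∂z = ∂(-x*z)/∂y - ∂(x*y - 3*x*z + z)/∂z = 3*x - 1
Assembling: d(omega) = (y - 3*z) dx ∧ dy + (-z) dx ∧ dz + (3*x - 1) dy ∧ dz.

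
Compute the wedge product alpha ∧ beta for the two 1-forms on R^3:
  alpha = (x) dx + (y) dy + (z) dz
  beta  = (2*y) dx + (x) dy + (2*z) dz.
alpha ∧ beta = (x^2 - 2*y^2) dx ∧ dy + (2*z*(x - y)) dx ∧ dz + (z*(-x + 2*y)) dy ∧ dz

Distribute the wedge, using dx_i ∧ dx_j = -dx_j ∧ dx_i and dx_i ∧ dx_i = 0. For each pair (i, j) with i < j, the coefficient of dx_i ∧ dx_j in alpha ∧ beta is (alpha_i * beta_j - alpha_j * beta_i). Collecting: alpha ∧ beta = (x^2 - 2*y^2) dx ∧ dy + (2*z*(x - y)) dx ∧ dz + (z*(-x + 2*y)) dy ∧ dz.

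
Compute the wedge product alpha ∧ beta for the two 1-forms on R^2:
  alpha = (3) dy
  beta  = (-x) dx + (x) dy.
alpha ∧ beta = (3*x) dx ∧ dy

Distribute the wedge, using dx_i ∧ dx_j = -dx_j ∧ dx_i and dx_i ∧ dx_i = 0. For each pair (i, j) with i < j, the coefficient of dx_i ∧ dx_j in alpha ∧ beta is (alpha_i * beta_j - alpha_j * beta_i). Collecting: alpha ∧ beta = (3*x) dx ∧ dy.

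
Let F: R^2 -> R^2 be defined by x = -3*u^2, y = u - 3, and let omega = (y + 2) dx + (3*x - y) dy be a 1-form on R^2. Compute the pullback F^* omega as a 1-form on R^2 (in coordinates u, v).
F^* omega = (-15*u^2 + 5*u + 3) du

Using F^*(f dg) = (f ∘ F) d(g ∘ F), substitute each coordinate x_i by F_i(u, v) in f_i, and replace dx_i by d F_i = (∂F_i/∂u) du + (∂F_i/∂v) dv.
  For the x component: f_1(F) = u - 1; d F_1 = (-6*u) du + (0) dv
  For the y component: f_2(F) = -9*u^2 - u + 3; d F_2 = (1) du + (0) dv
Combining and collecting du, dv coefficients:
  coeff of du: -15*u^2 + 5*u + 3
  coeff of dv: 0
F^* omega = (-15*u^2 + 5*u + 3) du.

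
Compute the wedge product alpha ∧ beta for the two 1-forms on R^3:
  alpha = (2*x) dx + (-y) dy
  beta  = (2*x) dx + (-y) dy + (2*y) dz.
alpha ∧ beta = (4*x*y) dx ∧ dz + (-2*y^2) dy ∧ dz

Distribute the wedge, using dx_i ∧ dx_j = -dx_j ∧ dx_i and dx_i ∧ dx_i = 0. For each pair (i, j) with i < j, the coefficient of dx_i ∧ dx_j in alpha ∧ beta is (alpha_i * beta_j - alpha_j * beta_i). Collecting: alpha ∧ beta = (4*x*y) dx ∧ dz + (-2*y^2) dy ∧ dz.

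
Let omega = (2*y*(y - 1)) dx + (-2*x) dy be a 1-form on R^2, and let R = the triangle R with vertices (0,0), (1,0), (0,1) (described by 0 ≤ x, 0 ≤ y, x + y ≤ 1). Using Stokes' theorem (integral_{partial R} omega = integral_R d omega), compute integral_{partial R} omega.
integral_(partial R) omega = -2/3

Stokes: integral_partial_R omega = integral_R d omega with d omega = (∂Q/∂x - ∂P/∂y) dx ∧ dy.
  ∂Q/∂x = -2
  ∂P/∂y = 4*y - 2
  integrand = ∂Q/∂x - ∂P/∂y = -4*y.
Integrating over R: integral_0^1 integral_0^{1-x} (-4*y) dy dx = -2/3.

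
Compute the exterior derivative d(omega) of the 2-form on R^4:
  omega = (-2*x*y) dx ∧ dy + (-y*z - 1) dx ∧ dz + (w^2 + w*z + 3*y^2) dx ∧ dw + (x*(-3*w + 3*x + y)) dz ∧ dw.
d(omega) = (z) dx ∧ dy ∧ dz + (-6*y) dx ∧ dy ∧ dw + (-4*w + 6*x + y) dx ∧ dz ∧ dw + (x) dy ∧ dz ∧ dw

For a 2-form omega = sum_{i<j} g_{ij} dx_i ∧ dx_j, the exterior derivative is
  d(omega) = sum_{i<j} d(g_{ij}) ∧ dx_i ∧ dx_j = sum_{i<j, k} (∂g_{ij}/∂x_k) dx_k ∧ dx_i ∧ dx_j.
Expand each term, using dx_k ∧ dx_i ∧ dx_j = sgn(permutation) dx_{(a)} ∧ dx_{(b)} ∧ dx_{(c)} with (a < b < c) sorted:
  d(-y*z - 1) includes (∂/∂y)(-y*z - 1) dy = (-z) dy, which multiplied by dx ∧ dz gives (z) dx ∧ dy ∧ dz
  d(w^2 + w*z + 3*y^2) includes (∂/∂y)(w^2 + w*z + 3*y^2) dy = (6*y) dy, which multiplied by dx ∧ dw gives (-6*y) dx ∧ dy ∧ dw
  d(w^2 + w*z + 3*y^2) includes (∂/∂z)(w^2 + w*z + 3*y^2) dz = (w) dz, which multiplied by dx ∧ dw gives (-w) dx ∧ dz ∧ dw
  d(x*(-3*w + 3*x + y)) includes (∂/∂x)(x*(-3*w + 3*x + y)) dx = (-3*w + 6*x + y) dx, which multiplied by dz ∧ dw gives (-3*w + 6*x + y) dx ∧ dz ∧ dw
  d(x*(-3*w + 3*x + y)) includes (∂/∂y)(x*(-3*w + 3*x + y)) dy = (x) dy, which multiplied by dz ∧ dw gives (x) dy ∧ dz ∧ dw
Collecting like 3-forms: d(omega) = (z) dx ∧ dy ∧ dz + (-6*y) dx ∧ dy ∧ dw + (-4*w + 6*x + y) dx ∧ dz ∧ dw + (x) dy ∧ dz ∧ dw.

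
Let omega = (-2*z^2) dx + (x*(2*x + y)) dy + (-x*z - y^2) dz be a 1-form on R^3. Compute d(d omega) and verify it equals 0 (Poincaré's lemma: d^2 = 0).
d(d omega) = 0

Step 1: d omega = sum_{i<j} (∂f_j/∂x_i - ∂f_i/∂x_j) dx_i ∧ dx_j:
  coeff of dx ∧ dy: 4*x + y
  coeff of dx ∧ dz: 3*z
  coeff of dy ∧ dz: -2*y
Step 2: Apply d again to each 2-form coefficient. The only possible 3-form in R^3 is dx ∧ dy ∧ dz, with coefficient
  ∂(coeff of dy∧dz)/∂x - ∂(coeff of dx∧dz)/∂y + ∂(coeff of dx∧dy)/∂z
  = ∂/∂x (-2*y) - ∂/∂y (3*z) + ∂/∂z (4*x + y).
Each of these terms simplifies to sums of mixed partials that cancel in pairs. The result is 0 (by equality of mixed partials for smooth functions — Schwarz / Clairaut).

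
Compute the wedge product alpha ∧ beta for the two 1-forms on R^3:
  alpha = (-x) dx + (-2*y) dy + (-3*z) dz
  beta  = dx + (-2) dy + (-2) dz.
alpha ∧ beta = (2*x + 2*y) dx ∧ dy + (2*x + 3*z) dx ∧ dz + (4*y - 6*z) dy ∧ dz

Distribute the wedge, using dx_i ∧ dx_j = -dx_j ∧ dx_i and dx_i ∧ dx_i = 0. For each pair (i, j) with i < j, the coefficient of dx_i ∧ dx_j in alpha ∧ beta is (alpha_i * beta_j - alpha_j * beta_i). Collecting: alpha ∧ beta = (2*x + 2*y) dx ∧ dy + (2*x + 3*z) dx ∧ dz + (4*y - 6*z) dy ∧ dz.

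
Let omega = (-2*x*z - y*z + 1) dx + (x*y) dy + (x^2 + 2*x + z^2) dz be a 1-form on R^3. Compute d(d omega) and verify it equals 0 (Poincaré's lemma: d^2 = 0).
d(d omega) = 0

Step 1: d omega = sum_{i<j} (∂f_j/∂x_i - ∂f_i/∂x_j) dx_i ∧ dx_j:
  coeff of dx ∧ dy: y + z
  coeff of dx ∧ dz: 4*x + y + 2
  coeff of dy ∧ dz: 0
Step 2: Apply d again to each 2-form coefficient. The only possible 3-form in R^3 is dx ∧ dy ∧ dz, with coefficient
  ∂(coeff of dy∧dz)/∂x - ∂(coeff of dx∧dz)/∂y + ∂(coeff of dx∧dy)/∂z
  = ∂/∂x (0) - ∂/∂y (4*x + y + 2) + ∂/∂z (y + z).
Each of these terms simplifies to sums of mixed partials that cancel in pairs. The result is 0 (by equality of mixed partials for smooth functions — Schwarz / Clairaut).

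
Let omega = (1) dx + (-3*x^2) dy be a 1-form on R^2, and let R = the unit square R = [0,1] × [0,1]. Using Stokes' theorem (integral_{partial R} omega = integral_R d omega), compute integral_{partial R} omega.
integral_(partial R) omega = -3

Stokes: integral_partial_R omega = integral_R d omega with d omega = (∂Q/∂x - ∂P/∂y) dx ∧ dy.
  ∂Q/∂x = -6*x
  ∂P/∂y = 0
  integrand = ∂Q/∂x - ∂P/∂y = -6*x.
Integrating over R: integral_0^1 integral_0^1 (-6*x) dx dy = -3.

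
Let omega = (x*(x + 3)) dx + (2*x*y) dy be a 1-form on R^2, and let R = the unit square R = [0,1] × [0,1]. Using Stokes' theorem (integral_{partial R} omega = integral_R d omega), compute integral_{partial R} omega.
integral_(partial R) omega = 1

Stokes: integral_partial_R omega = integral_R d omega with d omega = (∂Q/∂x - ∂P/∂y) dx ∧ dy.
  ∂Q/∂x = 2*y
  ∂P/∂y = 0
  integrand = ∂Q/∂x - ∂P/∂y = 2*y.
Integrating over R: integral_0^1 integral_0^1 (2*y) dx dy = 1.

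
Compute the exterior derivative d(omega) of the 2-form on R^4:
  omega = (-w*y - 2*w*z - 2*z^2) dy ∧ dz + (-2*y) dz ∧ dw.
d(omega) = (-y - 2*z - 2) dy ∧ dz ∧ dw

For a 2-form omega = sum_{i<j} g_{ij} dx_i ∧ dx_j, the exterior derivative is
  d(omega) = sum_{i<j} d(g_{ij}) ∧ dx_i ∧ dx_j = sum_{i<j, k} (∂g_{ij}/∂x_k) dx_k ∧ dx_i ∧ dx_j.
Expand each term, using dx_k ∧ dx_i ∧ dx_j = sgn(permutation) dx_{(a)} ∧ dx_{(b)} ∧ dx_{(c)} with (a < b < c) sorted:
  d(-w*y - 2*w*z - 2*z^2) includes (∂/∂w)(-w*y - 2*w*z - 2*z^2) dw = (-y - 2*z) dw, which multiplied by dy ∧ dz gives (-y - 2*z) dy ∧ dz ∧ dw
  d(-2*y) includes (∂/∂y)(-2*y) dy = (-2) dy, which multiplied by dz ∧ dw gives (-2) dy ∧ dz ∧ dw
Collecting like 3-forms: d(omega) = (-y - 2*z - 2) dy ∧ dz ∧ dw.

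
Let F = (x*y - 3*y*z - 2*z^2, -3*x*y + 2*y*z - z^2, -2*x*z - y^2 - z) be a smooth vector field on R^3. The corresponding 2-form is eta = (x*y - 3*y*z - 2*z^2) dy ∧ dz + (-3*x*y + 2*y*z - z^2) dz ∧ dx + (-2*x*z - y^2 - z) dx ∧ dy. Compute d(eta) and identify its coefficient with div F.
d(eta) = (-5*x + y + 2*z - 1) dx ∧ dy ∧ dz; div F = -5*x + y + 2*z - 1

For a 2-form in R^3 of the form above, applying d gives a 3-form with coefficient ∂P/∂x + ∂Q/∂y + ∂R/∂z:
  ∂P/∂x = y
  ∂Q/∂y = -3*x + 2*z
  ∂R/∂z = -2*x - 1
Sum = -5*x + y + 2*z - 1, which is exactly div F.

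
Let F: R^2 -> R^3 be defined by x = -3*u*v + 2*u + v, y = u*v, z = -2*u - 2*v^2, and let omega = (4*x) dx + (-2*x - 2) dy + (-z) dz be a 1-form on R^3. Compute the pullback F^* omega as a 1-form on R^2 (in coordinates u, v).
F^* omega = (42*u*v^2 - 52*u*v + 12*u - 18*v^2 + 6*v) du + (42*u^2*v - 28*u^2 - 34*u*v + 6*u - 8*v^3 + 4*v) dv

Using F^*(f dg) = (f ∘ F) d(g ∘ F), substitute each coordinate x_i by F_i(u, v) in f_i, and replace dx_i by d F_i = (∂F_i/∂u) du + (∂F_i/∂v) dv.
  For the x component: f_1(F) = -12*u*v + 8*u + 4*v; d F_1 = (2 - 3*v) du + (1 - 3*u) dv
  For the y component: f_2(F) = 6*u*v - 4*u - 2*v - 2; d F_2 = (v) du + (u) dv
  For the z component: f_3(F) = 2*u + 2*v^2; d F_3 = (-2) du + (-4*v) dv
Combining and collecting du, dv coefficients:
  coeff of du: 42*u*v^2 - 52*u*v + 12*u - 18*v^2 + 6*v
  coeff of dv: 42*u^2*v - 28*u^2 - 34*u*v + 6*u - 8*v^3 + 4*v
F^* omega = (42*u*v^2 - 52*u*v + 12*u - 18*v^2 + 6*v) du + (42*u^2*v - 28*u^2 - 34*u*v + 6*u - 8*v^3 + 4*v) dv.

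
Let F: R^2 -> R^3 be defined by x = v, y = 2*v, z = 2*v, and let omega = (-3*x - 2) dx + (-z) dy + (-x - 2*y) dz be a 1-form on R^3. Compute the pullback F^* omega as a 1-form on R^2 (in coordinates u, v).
F^* omega = (-17*v - 2) dv

Using F^*(f dg) = (f ∘ F) d(g ∘ F), substitute each coordinate x_i by F_i(u, v) in f_i, and replace dx_i by d F_i = (∂F_i/∂u) du + (∂F_i/∂v) dv.
  For the x component: f_1(F) = -3*v - 2; d F_1 = (0) du + (1) dv
  For the y component: f_2(F) = -2*v; d F_2 = (0) du + (2) dv
  For the z component: f_3(F) = -5*v; d F_3 = (0) du + (2) dv
Combining and collecting du, dv coefficients:
  coeff of du: 0
  coeff of dv: -17*v - 2
F^* omega = (-17*v - 2) dv.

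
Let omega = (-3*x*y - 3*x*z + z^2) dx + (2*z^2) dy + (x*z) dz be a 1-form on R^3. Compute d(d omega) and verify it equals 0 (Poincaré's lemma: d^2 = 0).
d(d omega) = 0

Step 1: d omega = sum_{i<j} (∂f_j/∂x_i - ∂f_i/∂x_j) dx_i ∧ dx_j:
  coeff of dx ∧ dy: 3*x
  coeff of dx ∧ dz: 3*x - z
  coeff of dy ∧ dz: -4*z
Step 2: Apply d again to each 2-form coefficient. The only possible 3-form in R^3 is dx ∧ dy ∧ dz, with coefficient
  ∂(coeff of dy∧dz)/∂x - ∂(coeff of dx∧dz)/∂y + ∂(coeff of dx∧dy)/∂z
  = ∂/∂x (-4*z) - ∂/∂y (3*x - z) + ∂/∂z (3*x).
Each of these terms simplifies to sums of mixed partials that cancel in pairs. The result is 0 (by equality of mixed partials for smooth functions — Schwarz / Clairaut).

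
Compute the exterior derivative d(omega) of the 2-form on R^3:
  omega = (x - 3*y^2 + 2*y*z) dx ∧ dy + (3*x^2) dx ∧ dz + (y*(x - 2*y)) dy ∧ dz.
d(omega) = (3*y) dx ∧ dy ∧ dz

For a 2-form omega = sum_{i<j} g_{ij} dx_i ∧ dx_j, the exterior derivative is
  d(omega) = sum_{i<j} d(g_{ij}) ∧ dx_i ∧ dx_j = sum_{i<j, k} (∂g_{ij}/∂x_k) dx_k ∧ dx_i ∧ dx_j.
Expand each term, using dx_k ∧ dx_i ∧ dx_j = sgn(permutation) dx_{(a)} ∧ dx_{(b)} ∧ dx_{(c)} with (a < b < c) sorted:
  d(x - 3*y^2 + 2*y*z) includes (∂/∂z)(x - 3*y^2 + 2*y*z) dz = (2*y) dz, which multiplied by dx ∧ dy gives (2*y) dx ∧ dy ∧ dz
  d(y*(x - 2*y)) includes (∂/∂x)(y*(x - 2*y)) dx = (y) dx, which multiplied by dy ∧ dz gives (y) dx ∧ dy ∧ dz
Collecting like 3-forms: d(omega) = (3*y) dx ∧ dy ∧ dz.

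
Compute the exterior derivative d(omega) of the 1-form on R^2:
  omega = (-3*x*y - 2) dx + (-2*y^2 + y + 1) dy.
d(omega) = (3*x) dx ∧ dy

For a 1-form omega = sum_i f_i dx_i, the exterior derivative is
  d(omega) = sum_{i < j} (∂f_j/∂x_i - ∂f_i/∂x_j) dx_i ∧ dx_j.
  coefficient of dx ∧ dy: ∂f_2/∂x - ∂f_1/∂y = ∂(-2*y^2 + y + 1)/∂x - ∂(-3*x*y - 2)/∂y = 3*x
Assembling: d(omega) = (3*x) dx ∧ dy.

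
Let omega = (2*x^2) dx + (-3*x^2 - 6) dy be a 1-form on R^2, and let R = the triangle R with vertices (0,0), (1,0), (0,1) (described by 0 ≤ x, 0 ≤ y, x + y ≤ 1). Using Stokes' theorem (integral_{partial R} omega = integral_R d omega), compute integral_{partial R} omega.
integral_(partial R) omega = -1

Stokes: integral_partial_R omega = integral_R d omega with d omega = (∂Q/∂x - ∂P/∂y) dx ∧ dy.
  ∂Q/∂x = -6*x
  ∂P/∂y = 0
  integrand = ∂Q/∂x - ∂P/∂y = -6*x.
Integrating over R: integral_0^1 integral_0^{1-x} (-6*x) dy dx = -1.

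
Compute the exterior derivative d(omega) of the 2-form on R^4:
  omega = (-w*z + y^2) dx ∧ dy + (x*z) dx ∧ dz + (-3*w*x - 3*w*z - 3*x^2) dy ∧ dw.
d(omega) = (-w) dx ∧ dy ∧ dz + (-3*w - 6*x - z) dx ∧ dy ∧ dw + (3*w) dy ∧ dz ∧ dw

For a 2-form omega = sum_{i<j} g_{ij} dx_i ∧ dx_j, the exterior derivative is
  d(omega) = sum_{i<j} d(g_{ij}) ∧ dx_i ∧ dx_j = sum_{i<j, k} (∂g_{ij}/∂x_k) dx_k ∧ dx_i ∧ dx_j.
Expand each term, using dx_k ∧ dx_i ∧ dx_j = sgn(permutation) dx_{(a)} ∧ dx_{(b)} ∧ dx_{(c)} with (a < b < c) sorted:
  d(-w*z + y^2) includes (∂/∂z)(-w*z + y^2) dz = (-w) dz, which multiplied by dx ∧ dy gives (-w) dx ∧ dy ∧ dz
  d(-w*z + y^2) includes (∂/∂w)(-w*z + y^2) dw = (-z) dw, which multiplied by dx ∧ dy gives (-z) dx ∧ dy ∧ dw
  d(-3*w*x - 3*w*z - 3*x^2) includes (∂/∂x)(-3*w*x - 3*w*z - 3*x^2) dx = (-3*w - 6*x) dx, which multiplied by dy ∧ dw gives (-3*w - 6*x) dx ∧ dy ∧ dw
  d(-3*w*x - 3*w*z - 3*x^2) includes (∂/∂z)(-3*w*x - 3*w*z - 3*x^2) dz = (-3*w) dz, which multiplied by dy ∧ dw gives (3*w) dy ∧ dz ∧ dw
Collecting like 3-forms: d(omega) = (-w) dx ∧ dy ∧ dz + (-3*w - 6*x - z) dx ∧ dy ∧ dw + (3*w) dy ∧ dz ∧ dw.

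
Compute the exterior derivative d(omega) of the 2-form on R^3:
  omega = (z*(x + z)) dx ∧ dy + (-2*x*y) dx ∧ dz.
d(omega) = (3*x + 2*z) dx ∧ dy ∧ dz

For a 2-form omega = sum_{i<j} g_{ij} dx_i ∧ dx_j, the exterior derivative is
  d(omega) = sum_{i<j} d(g_{ij}) ∧ dx_i ∧ dx_j = sum_{i<j, k} (∂g_{ij}/∂x_k) dx_k ∧ dx_i ∧ dx_j.
Expand each term, using dx_k ∧ dx_i ∧ dx_j = sgn(permutation) dx_{(a)} ∧ dx_{(b)} ∧ dx_{(c)} with (a < b < c) sorted:
  d(z*(x + z)) includes (∂/∂z)(z*(x + z)) dz = (x + 2*z) dz, which multiplied by dx ∧ dy gives (x + 2*z) dx ∧ dy ∧ dz
  d(-2*x*y) includes (∂/∂y)(-2*x*y) dy = (-2*x) dy, which multiplied by dx ∧ dz gives (2*x) dx ∧ dy ∧ dz
Collecting like 3-forms: d(omega) = (3*x + 2*z) dx ∧ dy ∧ dz.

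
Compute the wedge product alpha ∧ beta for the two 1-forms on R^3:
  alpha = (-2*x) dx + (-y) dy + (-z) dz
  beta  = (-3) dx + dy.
alpha ∧ beta = (-2*x - 3*y) dx ∧ dy + (-3*z) dx ∧ dz + (z) dy ∧ dz

Distribute the wedge, using dx_i ∧ dx_j = -dx_j ∧ dx_i and dx_i ∧ dx_i = 0. For each pair (i, j) with i < j, the coefficient of dx_i ∧ dx_j in alpha ∧ beta is (alpha_i * beta_j - alpha_j * beta_i). Collecting: alpha ∧ beta = (-2*x - 3*y) dx ∧ dy + (-3*z) dx ∧ dz + (z) dy ∧ dz.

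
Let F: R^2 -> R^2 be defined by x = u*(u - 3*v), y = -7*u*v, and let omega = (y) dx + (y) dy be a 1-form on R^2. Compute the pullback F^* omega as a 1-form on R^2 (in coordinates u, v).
F^* omega = (14*u*v*(-u + 5*v)) du + (70*u^2*v) dv

Using F^*(f dg) = (f ∘ F) d(g ∘ F), substitute each coordinate x_i by F_i(u, v) in f_i, and replace dx_i by d F_i = (∂F_i/∂u) du + (∂F_i/∂v) dv.
  For the x component: f_1(F) = -7*u*v; d F_1 = (2*u - 3*v) du + (-3*u) dv
  For the y component: f_2(F) = -7*u*v; d F_2 = (-7*v) du + (-7*u) dv
Combining and collecting du, dv coefficients:
  coeff of du: 14*u*v*(-u + 5*v)
  coeff of dv: 70*u^2*v
F^* omega = (14*u*v*(-u + 5*v)) du + (70*u^2*v) dv.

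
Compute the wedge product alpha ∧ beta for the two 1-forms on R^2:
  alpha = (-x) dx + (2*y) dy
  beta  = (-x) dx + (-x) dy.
alpha ∧ beta = (x*(x + 2*y)) dx ∧ dy

Distribute the wedge, using dx_i ∧ dx_j = -dx_j ∧ dx_i and dx_i ∧ dx_i = 0. For each pair (i, j) with i < j, the coefficient of dx_i ∧ dx_j in alpha ∧ beta is (alpha_i * beta_j - alpha_j * beta_i). Collecting: alpha ∧ beta = (x*(x + 2*y)) dx ∧ dy.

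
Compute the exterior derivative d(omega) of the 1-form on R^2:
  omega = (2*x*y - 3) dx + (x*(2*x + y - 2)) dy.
d(omega) = (2*x + y - 2) dx ∧ dy

For a 1-form omega = sum_i f_i dx_i, the exterior derivative is
  d(omega) = sum_{i < j} (∂f_j/∂x_i - ∂f_i/∂x_j) dx_i ∧ dx_j.
  coefficient of dx ∧ dy: ∂f_2/∂x - ∂f_1/∂y = ∂(x*(2*x + y - 2))/∂x - ∂(2*x*y - 3)/∂y = 2*x + y - 2
Assembling: d(omega) = (2*x + y - 2) dx ∧ dy.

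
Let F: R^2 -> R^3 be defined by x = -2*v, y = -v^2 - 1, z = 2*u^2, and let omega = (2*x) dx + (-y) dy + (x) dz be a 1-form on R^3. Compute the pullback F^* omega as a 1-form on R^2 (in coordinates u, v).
F^* omega = (-8*u*v) du + (2*v*(3 - v^2)) dv

Using F^*(f dg) = (f ∘ F) d(g ∘ F), substitute each coordinate x_i by F_i(u, v) in f_i, and replace dx_i by d F_i = (∂F_i/∂u) du + (∂F_i/∂v) dv.
  For the x component: f_1(F) = -4*v; d F_1 = (0) du + (-2) dv
  For the y component: f_2(F) = v^2 + 1; d F_2 = (0) du + (-2*v) dv
  For the z component: f_3(F) = -2*v; d F_3 = (4*u) du + (0) dv
Combining and collecting du, dv coefficients:
  coeff of du: -8*u*v
  coeff of dv: 2*v*(3 - v^2)
F^* omega = (-8*u*v) du + (2*v*(3 - v^2)) dv.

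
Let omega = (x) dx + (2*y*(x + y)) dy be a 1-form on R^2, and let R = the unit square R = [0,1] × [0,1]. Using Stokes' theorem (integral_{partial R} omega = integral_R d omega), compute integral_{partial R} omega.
integral_(partial R) omega = 1

Stokes: integral_partial_R omega = integral_R d omega with d omega = (∂Q/∂x - ∂P/∂y) dx ∧ dy.
  ∂Q/∂x = 2*y
  ∂P/∂y = 0
  integrand = ∂Q/∂x - ∂P/∂y = 2*y.
Integrating over R: integral_0^1 integral_0^1 (2*y) dx dy = 1.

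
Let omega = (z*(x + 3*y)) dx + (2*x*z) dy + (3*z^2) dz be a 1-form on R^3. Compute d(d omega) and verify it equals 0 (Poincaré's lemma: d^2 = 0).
d(d omega) = 0

Step 1: d omega = sum_{i<j} (∂f_j/∂x_i - ∂f_i/∂x_j) dx_i ∧ dx_j:
  coeff of dx ∧ dy: -z
  coeff of dx ∧ dz: -x - 3*y
  coeff of dy ∧ dz: -2*x
Step 2: Apply d again to each 2-form coefficient. The only possible 3-form in R^3 is dx ∧ dy ∧ dz, with coefficient
  ∂(coeff of dy∧dz)/∂x - ∂(coeff of dx∧dz)/∂y + ∂(coeff of dx∧dy)/∂z
  = ∂/∂x (-2*x) - ∂/∂y (-x - 3*y) + ∂/∂z (-z).
Each of these terms simplifies to sums of mixed partials that cancel in pairs. The result is 0 (by equality of mixed partials for smooth functions — Schwarz / Clairaut).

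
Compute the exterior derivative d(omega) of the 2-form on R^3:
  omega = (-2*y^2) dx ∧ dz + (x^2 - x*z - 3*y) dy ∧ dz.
d(omega) = (2*x + 4*y - z) dx ∧ dy ∧ dz

For a 2-form omega = sum_{i<j} g_{ij} dx_i ∧ dx_j, the exterior derivative is
  d(omega) = sum_{i<j} d(g_{ij}) ∧ dx_i ∧ dx_j = sum_{i<j, k} (∂g_{ij}/∂x_k) dx_k ∧ dx_i ∧ dx_j.
Expand each term, using dx_k ∧ dx_i ∧ dx_j = sgn(permutation) dx_{(a)} ∧ dx_{(b)} ∧ dx_{(c)} with (a < b < c) sorted:
  d(-2*y^2) includes (∂/∂y)(-2*y^2) dy = (-4*y) dy, which multiplied by dx ∧ dz gives (4*y) dx ∧ dy ∧ dz
  d(x^2 - x*z - 3*y) includes (∂/∂x)(x^2 - x*z - 3*y) dx = (2*x - z) dx, which multiplied by dy ∧ dz gives (2*x - z) dx ∧ dy ∧ dz
Collecting like 3-forms: d(omega) = (2*x + 4*y - z) dx ∧ dy ∧ dz.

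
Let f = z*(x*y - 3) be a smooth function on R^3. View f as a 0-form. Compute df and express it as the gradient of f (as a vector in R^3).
df = (y*z) dx + (x*z) dy + (x*y - 3) dz; grad f = (y*z, x*z, x*y - 3)

For a 0-form f, d f = (∂f/∂x) dx + (∂f/∂y) dy + (∂f/∂z) dz. The components of the vector representation are exactly the entries of grad f in Cartesian coordinates:
  ∂f/∂x = y*z
  ∂f/∂y = x*z
  ∂f/∂z = x*y - 3.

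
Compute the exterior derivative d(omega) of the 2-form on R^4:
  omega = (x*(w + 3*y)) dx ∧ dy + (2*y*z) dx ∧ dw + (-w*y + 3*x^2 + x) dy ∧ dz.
d(omega) = (x - 2*z) dx ∧ dy ∧ dw + (-2*y) dx ∧ dz ∧ dw + (6*x + 1) dx ∧ dy ∧ dz + (-y) dy ∧ dz ∧ dw

For a 2-form omega = sum_{i<j} g_{ij} dx_i ∧ dx_j, the exterior derivative is
  d(omega) = sum_{i<j} d(g_{ij}) ∧ dx_i ∧ dx_j = sum_{i<j, k} (∂g_{ij}/∂x_k) dx_k ∧ dx_i ∧ dx_j.
Expand each term, using dx_k ∧ dx_i ∧ dx_j = sgn(permutation) dx_{(a)} ∧ dx_{(b)} ∧ dx_{(c)} with (a < b < c) sorted:
  d(x*(w + 3*y)) includes (∂/∂w)(x*(w + 3*y)) dw = (x) dw, which multiplied by dx ∧ dy gives (x) dx ∧ dy ∧ dw
  d(2*y*z) includes (∂/∂y)(2*y*z) dy = (2*z) dy, which multiplied by dx ∧ dw gives (-2*z) dx ∧ dy ∧ dw
  d(2*y*z) includes (∂/∂z)(2*y*z) dz = (2*y) dz, which multiplied by dx ∧ dw gives (-2*y) dx ∧ dz ∧ dw
  d(-w*y + 3*x^2 + x) includes (∂/∂x)(-w*y + 3*x^2 + x) dx = (6*x + 1) dx, which multiplied by dy ∧ dz gives (6*x + 1) dx ∧ dy ∧ dz
  d(-w*y + 3*x^2 + x) includes (∂/∂w)(-w*y + 3*x^2 + x) dw = (-y) dw, which multiplied by dy ∧ dz gives (-y) dy ∧ dz ∧ dw
Collecting like 3-forms: d(omega) = (x - 2*z) dx ∧ dy ∧ dw + (-2*y) dx ∧ dz ∧ dw + (6*x + 1) dx ∧ dy ∧ dz + (-y) dy ∧ dz ∧ dw.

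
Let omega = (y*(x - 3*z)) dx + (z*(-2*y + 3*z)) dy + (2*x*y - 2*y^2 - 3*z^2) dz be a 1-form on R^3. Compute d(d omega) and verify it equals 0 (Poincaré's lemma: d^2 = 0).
d(d omega) = 0

Step 1: d omega = sum_{i<j} (∂f_j/∂x_i - ∂f_i/∂x_j) dx_i ∧ dx_j:
  coeff of dx ∧ dy: -x + 3*z
  coeff of dx ∧ dz: 5*y
  coeff of dy ∧ dz: 2*x - 2*y - 6*z
Step 2: Apply d again to each 2-form coefficient. The only possible 3-form in R^3 is dx ∧ dy ∧ dz, with coefficient
  ∂(coeff of dy∧dz)/∂x - ∂(coeff of dx∧dz)/∂y + ∂(coeff of dx∧dy)/∂z
  = ∂/∂x (2*x - 2*y - 6*z) - ∂/∂y (5*y) + ∂/∂z (-x + 3*z).
Each of these terms simplifies to sums of mixed partials that cancel in pairs. The result is 0 (by equality of mixed partials for smooth functions — Schwarz / Clairaut).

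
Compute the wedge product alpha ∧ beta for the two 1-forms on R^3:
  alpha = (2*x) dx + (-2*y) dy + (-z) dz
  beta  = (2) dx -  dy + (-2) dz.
alpha ∧ beta = (-2*x + 4*y) dx ∧ dy + (-4*x + 2*z) dx ∧ dz + (4*y - z) dy ∧ dz

Distribute the wedge, using dx_i ∧ dx_j = -dx_j ∧ dx_i and dx_i ∧ dx_i = 0. For each pair (i, j) with i < j, the coefficient of dx_i ∧ dx_j in alpha ∧ beta is (alpha_i * beta_j - alpha_j * beta_i). Collecting: alpha ∧ beta = (-2*x + 4*y) dx ∧ dy + (-4*x + 2*z) dx ∧ dz + (4*y - z) dy ∧ dz.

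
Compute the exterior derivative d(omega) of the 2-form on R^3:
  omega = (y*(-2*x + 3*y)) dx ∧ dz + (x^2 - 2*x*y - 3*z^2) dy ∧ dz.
d(omega) = (4*x - 8*y) dx ∧ dy ∧ dz

For a 2-form omega = sum_{i<j} g_{ij} dx_i ∧ dx_j, the exterior derivative is
  d(omega) = sum_{i<j} d(g_{ij}) ∧ dx_i ∧ dx_j = sum_{i<j, k} (∂g_{ij}/∂x_k) dx_k ∧ dx_i ∧ dx_j.
Expand each term, using dx_k ∧ dx_i ∧ dx_j = sgn(permutation) dx_{(a)} ∧ dx_{(b)} ∧ dx_{(c)} with (a < b < c) sorted:
  d(y*(-2*x + 3*y)) includes (∂/∂y)(y*(-2*x + 3*y)) dy = (-2*x + 6*y) dy, which multiplied by dx ∧ dz gives (2*x - 6*y) dx ∧ dy ∧ dz
  d(x^2 - 2*x*y - 3*z^2) includes (∂/∂x)(x^2 - 2*x*y - 3*z^2) dx = (2*x - 2*y) dx, which multiplied by dy ∧ dz gives (2*x - 2*y) dx ∧ dy ∧ dz
Collecting like 3-forms: d(omega) = (4*x - 8*y) dx ∧ dy ∧ dz.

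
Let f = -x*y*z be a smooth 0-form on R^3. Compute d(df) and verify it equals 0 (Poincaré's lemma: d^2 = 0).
d(df) = 0

Step 1: df = sum_i (∂f/∂x_i) dx_i = (-y*z) dx + (-x*z) dy + (-x*y) dz.
Step 2: Apply d again. Using the 1-form formula, the coefficient of dx ∧ dy in d(df) is ∂^2 f/∂x ∂y - ∂^2 f/∂y ∂x = (-z) - (-z) = 0 (equality of mixed partials for smooth f).
Similarly for dx ∧ dz and dy ∧ dz — all coefficients vanish. So d(df) = 0.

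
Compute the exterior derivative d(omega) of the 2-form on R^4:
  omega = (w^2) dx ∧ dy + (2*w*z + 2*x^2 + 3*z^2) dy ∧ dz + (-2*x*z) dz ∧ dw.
d(omega) = (2*w) dx ∧ dy ∧ dw + (4*x) dx ∧ dy ∧ dz + (2*z) dy ∧ dz ∧ dw + (-2*z) dx ∧ dz ∧ dw

For a 2-form omega = sum_{i<j} g_{ij} dx_i ∧ dx_j, the exterior derivative is
  d(omega) = sum_{i<j} d(g_{ij}) ∧ dx_i ∧ dx_j = sum_{i<j, k} (∂g_{ij}/∂x_k) dx_k ∧ dx_i ∧ dx_j.
Expand each term, using dx_k ∧ dx_i ∧ dx_j = sgn(permutation) dx_{(a)} ∧ dx_{(b)} ∧ dx_{(c)} with (a < b < c) sorted:
  d(w^2) includes (∂/∂w)(w^2) dw = (2*w) dw, which multiplied by dx ∧ dy gives (2*w) dx ∧ dy ∧ dw
  d(2*w*z + 2*x^2 + 3*z^2) includes (∂/∂x)(2*w*z + 2*x^2 + 3*z^2) dx = (4*x) dx, which multiplied by dy ∧ dz gives (4*x) dx ∧ dy ∧ dz
  d(2*w*z + 2*x^2 + 3*z^2) includes (∂/∂w)(2*w*z + 2*x^2 + 3*z^2) dw = (2*z) dw, which multiplied by dy ∧ dz gives (2*z) dy ∧ dz ∧ dw
  d(-2*x*z) includes (∂/∂x)(-2*x*z) dx = (-2*z) dx, which multiplied by dz ∧ dw gives (-2*z) dx ∧ dz ∧ dw
Collecting like 3-forms: d(omega) = (2*w) dx ∧ dy ∧ dw + (4*x) dx ∧ dy ∧ dz + (2*z) dy ∧ dz ∧ dw + (-2*z) dx ∧ dz ∧ dw.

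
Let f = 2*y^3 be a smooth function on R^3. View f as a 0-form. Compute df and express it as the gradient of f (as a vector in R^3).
df = (0) dx + (6*y^2) dy + (0) dz; grad f = (0, 6*y^2, 0)

For a 0-form f, d f = (∂f/∂x) dx + (∂f/∂y) dy + (∂f/∂z) dz. The components of the vector representation are exactly the entries of grad f in Cartesian coordinates:
  ∂f/∂x = 0
  ∂f/∂y = 6*y^2
  ∂f/∂z = 0.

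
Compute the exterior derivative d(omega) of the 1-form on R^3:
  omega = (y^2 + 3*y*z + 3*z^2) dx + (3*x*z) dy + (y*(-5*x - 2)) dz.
d(omega) = (-2*y) dx ∧ dy + (-8*y - 6*z) dx ∧ dz + (-8*x - 2) dy ∧ dz

For a 1-form omega = sum_i f_i dx_i, the exterior derivative is
  d(omega) = sum_{i < j} (∂f_j/∂x_i - ∂f_i/∂x_j) dx_i ∧ dx_j.
  coefficient of dx ∧ dy: ∂f_2/∂x - ∂f_1/∂y = ∂(3*x*z)/∂x - ∂(y^2 + 3*y*z + 3*z^2)/∂y = -2*y
  coefficient of dx ∧ dz: ∂f_3/∂x - ∂f_1/∂z = ∂(y*(-5*x - 2))/∂x - ∂(y^2 + 3*y*z + 3*z^2)/∂z = -8*y - 6*z
  coefficient of dy ∧ dz: ∂f_3/∂y - ∂f_2/∂z = ∂(y*(-5*x - 2))/∂y - ∂(3*x*z)/∂z = -8*x - 2
Assembling: d(omega) = (-2*y) dx ∧ dy + (-8*y - 6*z) dx ∧ dz + (-8*x - 2) dy ∧ dz.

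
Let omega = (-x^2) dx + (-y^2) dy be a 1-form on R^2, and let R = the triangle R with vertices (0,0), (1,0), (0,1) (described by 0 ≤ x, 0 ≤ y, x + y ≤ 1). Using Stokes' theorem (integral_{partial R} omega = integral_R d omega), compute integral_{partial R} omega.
integral_(partial R) omega = 0

Stokes: integral_partial_R omega = integral_R d omega with d omega = (∂Q/∂x - ∂P/∂y) dx ∧ dy.
  ∂Q/∂x = 0
  ∂P/∂y = 0
  integrand = ∂Q/∂x - ∂P/∂y = 0.
Integrating over R: integral_0^1 integral_0^{1-x} (0) dy dx = 0.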